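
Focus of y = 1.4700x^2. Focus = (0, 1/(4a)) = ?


a = 1.4700
4a = 5.8800
focus = (0, 1/5.8800) = (0, 0.1701)

Focus = (0, 0.1701)


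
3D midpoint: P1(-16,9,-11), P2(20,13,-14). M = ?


Mx = (-16+20)/2 = 2.0000
My = (9+13)/2 = 11.0000
Mz = (-11- 14)/2 = -12.5000

M = (2.0000, 11.0000, -12.5000)


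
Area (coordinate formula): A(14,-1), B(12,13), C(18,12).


14*(13-12) = 14
12*(12+ 1) = 156
18*(-1-13) = -252
sum = -82
Area = |-82|/2 = 41.0000

41.0000 sq units


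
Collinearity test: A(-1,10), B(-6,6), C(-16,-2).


-1*(6+ 2) - 6*(-2-10) - 16*(10-6)
= -8 + 72 - 64 = 0

Yes, collinear (determinant = 0)


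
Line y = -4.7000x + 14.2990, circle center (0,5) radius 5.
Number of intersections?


Substitute y = -4.7000x + 14.2990: (x-0)^2 + (-4.7000x+14.2990-5)^2 = 25
Expand to Ax^2 + Bx + C = 0, where b-k = 9.299
A = 1+m^2 = 23.09
B = 2(m(b-k) - h) = 2(-4.7000*9.299 - 0) = -87.4106
C = h^2 + (b-k)^2 - r^2 = 0 + 86.471401 - 25 = 61.471401
disc = B^2-4AC = 7640.6130 - 5677.4986 = 1963.1144
disc > 0

2 intersection points


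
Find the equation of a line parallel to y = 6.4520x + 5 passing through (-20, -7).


Parallel lines have equal slopes.
m2 = 6.4520
b2 = -7 - 6.4520*(-20) = 122.0400

y = 6.4520x + 122.0400


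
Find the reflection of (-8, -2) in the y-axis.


Reflection rule for y-axis: (-x, y)
(-8, -2) -> (8, -2)

(8, -2)


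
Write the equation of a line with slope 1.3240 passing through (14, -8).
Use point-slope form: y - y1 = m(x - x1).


y + 8 = 1.3240(x - 14)
y = 1.3240x - 8 - 1.3240*14
y = 1.3240x - 26.5360

y = 1.3240x - 26.5360


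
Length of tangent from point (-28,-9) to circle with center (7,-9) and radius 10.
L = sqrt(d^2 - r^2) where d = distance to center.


d = sqrt((-28-7)^2 + (-9+ 9)^2) = sqrt(1225+0) = 35.0000
L = sqrt(1225.0000 - 100) = sqrt(1125.0000) = 33.5410

33.5410


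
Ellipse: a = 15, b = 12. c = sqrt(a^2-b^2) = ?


c^2 = 15^2 - 12^2 = 225 - 144 = 81
c = sqrt(81) = 9.0000

c = 9.0000


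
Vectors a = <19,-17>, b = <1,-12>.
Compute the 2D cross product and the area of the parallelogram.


cross = 19*(-12) + 17*1 = -228 + 17 = -211
Parallelogram area = |-211| = 211

cross = -211, parallelogram area = 211


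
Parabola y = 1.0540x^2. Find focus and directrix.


a = 1.0540
1/(4a) = 0.2372
Focus = (0, 0.2372)
Directrix: y = -0.2372

Focus = (0, 0.2372), Directrix: y = -0.2372


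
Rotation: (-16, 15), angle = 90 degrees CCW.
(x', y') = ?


cos(90) = 0, sin(90) = 1
x' = -16*0 - 15*1 = -15
y' = -16*1 + 15*0 = -16

(-15, -16)


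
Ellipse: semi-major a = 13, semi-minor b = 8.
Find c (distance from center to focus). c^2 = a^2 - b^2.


c^2 = 13^2 - 8^2 = 169 - 64 = 105
c = sqrt(105) = 10.2470

c = 10.2470


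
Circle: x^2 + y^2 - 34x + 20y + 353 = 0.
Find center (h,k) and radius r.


h = -D/2 = 34/2 = 17
k = -E/2 = -20/2 = -10
r^2 = h^2 + k^2 - F = 289 + 100 - 353 = 36
r = 6

Center (17, -10), radius = 6


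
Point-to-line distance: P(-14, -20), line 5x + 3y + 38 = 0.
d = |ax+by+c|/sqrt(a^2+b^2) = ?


|5*(-14) + 3*(-20) + 38| = |-92| = 92
sqrt(25 + 9) = sqrt(34) = 5.8310
d = 92/sqrt(34) = 15.7779

15.7779


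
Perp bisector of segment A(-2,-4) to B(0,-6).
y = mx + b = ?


Midpoint = (-1, -5)
Slope of AB = dy/dx = -2/2 = -1.0000
Perp slope = -dx/dy = 2/2 = 1.0000
b = My - (perp slope)*Mx = -5 + (2*(-1))/(-2) = -5 + 1.0000 = -4.0000

y = 1.0000x - 4.0000


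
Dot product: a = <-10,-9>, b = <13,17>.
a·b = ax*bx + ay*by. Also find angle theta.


a·b = -10*13 - 9*17 = -130 - 153 = -283
|a| = sqrt(100+81) = 13.4536
|b| = sqrt(169+289) = 21.4009
cos(theta) = -283/(sqrt(181)*sqrt(458)) = -283/sqrt(82898) = -0.982911
theta = arccos(-283/sqrt(82898)) = 169.3926 degrees

a·b = -283, theta = 169.3926 deg


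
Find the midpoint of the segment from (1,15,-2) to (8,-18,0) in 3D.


Mx = (1+8)/2 = 4.5000
My = (15- 18)/2 = -1.5000
Mz = (-2+0)/2 = -1.0000

M = (4.5000, -1.5000, -1.0000)


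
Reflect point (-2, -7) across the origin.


Reflection rule for origin: (-x, -y)
(-2, -7) -> (2, 7)

(2, 7)


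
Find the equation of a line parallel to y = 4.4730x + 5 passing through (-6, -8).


Parallel lines have equal slopes.
m2 = 4.4730
b2 = -8 - 4.4730*(-6) = 18.8380

y = 4.4730x + 18.8380


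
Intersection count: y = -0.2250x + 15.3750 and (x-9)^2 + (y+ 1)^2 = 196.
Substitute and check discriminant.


Substitute y = -0.2250x + 15.3750: (x-9)^2 + (-0.2250x+15.3750+ 1)^2 = 196
Expand to Ax^2 + Bx + C = 0, where b-k = 16.375
A = 1+m^2 = 1.050625
B = 2(m(b-k) - h) = 2(-0.2250*16.375 - 9) = -25.36875
C = h^2 + (b-k)^2 - r^2 = 81 + 268.140625 - 196 = 153.140625
disc = B^2-4AC = 643.5735 - 643.5735 = 0
disc = 0

1 intersection point (tangent)


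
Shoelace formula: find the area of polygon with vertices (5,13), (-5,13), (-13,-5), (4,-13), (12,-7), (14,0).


sum(xi*y_{i+1}) = 5*13 - 5*(-5) - 13*(-13) + 4*(-7) + 12*0 + 14*13 = 413
sum(yi*x_{i+1}) = 13*(-5) + 13*(-13) - 5*4 - 13*12 - 7*14 + 0*5 = -508
Area = |413 + 508|/2 = 921/2 = 460.5000

460.5000 sq units


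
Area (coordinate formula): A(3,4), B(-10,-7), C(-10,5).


3*(-7-5) = -36
-10*(5-4) = -10
-10*(4+ 7) = -110
sum = -156
Area = |-156|/2 = 78.0000

78.0000 sq units


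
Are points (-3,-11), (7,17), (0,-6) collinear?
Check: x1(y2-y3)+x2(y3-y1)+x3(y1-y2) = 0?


-3*(17+ 6) + 7*(-6+ 11) + 0*(-11-17)
= -69 + 35 + 0 = -34

No, not collinear (determinant = -34)


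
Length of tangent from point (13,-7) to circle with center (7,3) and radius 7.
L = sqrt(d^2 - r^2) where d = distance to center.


d = sqrt((13-7)^2 + (-7-3)^2) = sqrt(36+100) = 11.6619
L = sqrt(136.0000 - 49) = sqrt(87.0000) = 9.3274

9.3274


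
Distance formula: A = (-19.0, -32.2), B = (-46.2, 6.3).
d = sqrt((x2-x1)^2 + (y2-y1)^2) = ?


dx = -46.2 + 19.0 = -27.2
dy = 6.3 + 32.2 = 38.5
d = sqrt(739.84 + 1482.25) = sqrt(2222.09) = 47.1390

47.1390


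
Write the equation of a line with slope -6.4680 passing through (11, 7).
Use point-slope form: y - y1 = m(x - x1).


y - 7 = -6.4680(x - 11)
y = -6.4680x + 7 + 6.4680*11
y = -6.4680x + 78.1480

y = -6.4680x + 78.1480


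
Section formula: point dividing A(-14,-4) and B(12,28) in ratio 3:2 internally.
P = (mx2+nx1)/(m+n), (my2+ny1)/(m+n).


Px = (3*12 + 2*(-14))/5 = 8/5 = 1.6000
Py = (3*28 + 2*(-4))/5 = 76/5 = 15.2000

P = (1.6000, 15.2000)


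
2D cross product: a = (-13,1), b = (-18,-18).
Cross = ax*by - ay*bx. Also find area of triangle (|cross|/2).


cross = -13*(-18) - 1*(-18) = 234 + 18 = 252
Triangle area = |252|/2 = 252/2 = 126.0000

cross = 252, triangle area = 126.0000


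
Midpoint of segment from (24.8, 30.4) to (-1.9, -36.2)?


Mx = (24.8 - 1.9)/2 = 22.9/2 = 11.4500
My = (30.4 - 36.2)/2 = -5.8/2 = -2.9000

(11.4500, -2.9000)


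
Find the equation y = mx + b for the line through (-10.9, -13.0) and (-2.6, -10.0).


m = (3.0)/(8.3) = 0.3614
b = y1 - m*x1 = -13.0 - (3.0*(-10.9))/(8.3) = -13.0 + 3.9398 = -9.0602

y = 0.3614x - 9.0602


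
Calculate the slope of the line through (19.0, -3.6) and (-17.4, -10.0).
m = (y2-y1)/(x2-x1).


dy = -10.0 + 3.6 = -6.4
dx = -17.4 - 19.0 = -36.4
m = -6.4/(-36.4) = 0.1758

m = 0.1758


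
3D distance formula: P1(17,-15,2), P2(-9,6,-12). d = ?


dx=-26, dy=21, dz=-14
d = sqrt(676+441+196) = sqrt(1313) = 36.2353

36.2353


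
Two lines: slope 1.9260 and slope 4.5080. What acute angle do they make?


m1-m2 = -2.582
1+m1*m2 = 9.682408
tan(theta) = |-2.582/9.682408| = 0.266669
theta = arctan(|-2.582/9.682408|) = 14.9316 degrees (acute angle)

14.9316 degrees


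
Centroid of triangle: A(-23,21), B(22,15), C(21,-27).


Gx = (-23+22+21)/3 = 20/3 = 6.6667
Gy = (21+15- 27)/3 = 9/3 = 3.0000

G = (6.6667, 3.0000)


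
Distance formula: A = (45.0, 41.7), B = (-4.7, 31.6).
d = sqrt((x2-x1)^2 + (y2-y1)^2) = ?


dx = -4.7 - 45.0 = -49.7
dy = 31.6 - 41.7 = -10.1
d = sqrt(2470.09 + 102.01) = sqrt(2572.1) = 50.7159

50.7159


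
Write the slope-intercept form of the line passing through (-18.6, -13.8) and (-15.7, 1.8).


m = (15.6)/(2.9) = 5.3793
b = y1 - m*x1 = -13.8 - (15.6*(-18.6))/(2.9) = -13.8 + 100.0552 = 86.2552

y = 5.3793x + 86.2552


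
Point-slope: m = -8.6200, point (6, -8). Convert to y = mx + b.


y + 8 = -8.6200(x - 6)
y = -8.6200x - 8 + 8.6200*6
y = -8.6200x + 43.7200

y = -8.6200x + 43.7200


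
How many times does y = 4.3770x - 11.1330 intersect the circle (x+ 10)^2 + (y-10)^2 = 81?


Substitute y = 4.3770x - 11.1330: (x+ 10)^2 + (4.3770x- 11.1330-10)^2 = 81
Expand to Ax^2 + Bx + C = 0, where b-k = -21.133
A = 1+m^2 = 20.158129
B = 2(m(b-k) - h) = 2(4.3770*(-21.133) + 10) = -164.998282
C = h^2 + (b-k)^2 - r^2 = 100 + 446.603689 - 81 = 465.603689
disc = B^2-4AC = 27224.4331 - 37542.7969 = -10318.3638
disc < 0

0 intersection points


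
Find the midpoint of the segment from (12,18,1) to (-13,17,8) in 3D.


Mx = (12- 13)/2 = -0.5000
My = (18+17)/2 = 17.5000
Mz = (1+8)/2 = 4.5000

M = (-0.5000, 17.5000, 4.5000)


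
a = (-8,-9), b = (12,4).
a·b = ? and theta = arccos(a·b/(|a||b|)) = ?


a·b = -8*12 - 9*4 = -96 - 36 = -132
|a| = sqrt(64+81) = 12.0416
|b| = sqrt(144+16) = 12.6491
cos(theta) = -132/(sqrt(145)*sqrt(160)) = -132/sqrt(23200) = -0.866622
theta = arccos(-132/sqrt(23200)) = 150.0685 degrees

a·b = -132, theta = 150.0685 deg


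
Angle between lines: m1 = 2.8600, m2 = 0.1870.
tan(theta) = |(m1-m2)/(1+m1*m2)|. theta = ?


m1-m2 = 2.673
1+m1*m2 = 1.53482
tan(theta) = |2.673/1.53482| = 1.741572
theta = arctan(|2.673/1.53482|) = 60.1358 degrees (acute angle)

60.1358 degrees


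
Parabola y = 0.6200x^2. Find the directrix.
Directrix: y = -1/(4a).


a = 0.6200
1/(4a) = 0.4032
directrix: y = -0.4032 = -0.4032

y = -0.4032


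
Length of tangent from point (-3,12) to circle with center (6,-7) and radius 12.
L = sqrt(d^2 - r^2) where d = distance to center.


d = sqrt((-3-6)^2 + (12+ 7)^2) = sqrt(81+361) = 21.0238
L = sqrt(442.0000 - 144) = sqrt(298.0000) = 17.2627

17.2627


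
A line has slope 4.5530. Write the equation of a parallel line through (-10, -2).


Parallel lines have equal slopes.
m2 = 4.5530
b2 = -2 - 4.5530*(-10) = 43.5300

y = 4.5530x + 43.5300


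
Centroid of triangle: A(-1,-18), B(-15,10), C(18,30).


Gx = (-1- 15+18)/3 = 2/3 = 0.6667
Gy = (-18+10+30)/3 = 22/3 = 7.3333

G = (0.6667, 7.3333)


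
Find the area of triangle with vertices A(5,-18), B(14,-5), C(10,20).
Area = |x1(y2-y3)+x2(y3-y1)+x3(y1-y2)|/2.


5*(-5-20) = -125
14*(20+ 18) = 532
10*(-18+ 5) = -130
sum = 277
Area = |277|/2 = 138.5000

138.5000 sq units


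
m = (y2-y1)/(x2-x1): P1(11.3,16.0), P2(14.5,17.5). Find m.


dy = 17.5 - 16.0 = 1.5
dx = 14.5 - 11.3 = 3.2
m = 1.5/3.2 = 0.4688

m = 0.4688


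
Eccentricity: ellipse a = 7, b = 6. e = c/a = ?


c = sqrt(49-36) = sqrt(13) = 3.6056
e = c/a = sqrt(13)/7 = 0.5151

e = 0.5151


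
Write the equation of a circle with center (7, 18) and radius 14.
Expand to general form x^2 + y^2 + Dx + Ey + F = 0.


(x-7)^2 + (y-18)^2 = 14^2
D = -2h = -14, E = -2k = -36
F = h^2+k^2-r^2 = 49+324-196 = 177

x^2 + y^2 - 14x - 36y + 177 = 0


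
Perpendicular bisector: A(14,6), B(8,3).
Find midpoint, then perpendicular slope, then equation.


Midpoint = (11, 4.5)
Slope of AB = dy/dx = -3/(-6) = 0.5000
Perp slope = -dx/dy = -6/3 = -2.0000
b = My - (perp slope)*Mx = 4.5 + (-6*11)/(-3) = 4.5 + 22.0000 = 26.5000

y = -2.0000x + 26.5000


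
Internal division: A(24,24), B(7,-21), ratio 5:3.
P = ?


Px = (5*7 + 3*24)/8 = 107/8 = 13.3750
Py = (5*(-21) + 3*24)/8 = -33/8 = -4.1250

P = (13.3750, -4.1250)


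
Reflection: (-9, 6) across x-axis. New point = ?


Reflection rule for x-axis: (x, -y)
(-9, 6) -> (-9, -6)

(-9, -6)


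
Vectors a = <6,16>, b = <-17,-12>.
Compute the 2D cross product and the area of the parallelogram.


cross = 6*(-12) - 16*(-17) = -72 + 272 = 200
Parallelogram area = |200| = 200

cross = 200, parallelogram area = 200


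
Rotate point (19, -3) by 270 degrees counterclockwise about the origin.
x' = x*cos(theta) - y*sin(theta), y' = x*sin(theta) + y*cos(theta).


cos(270) = 0, sin(270) = -1
x' = 19*0 + 3*(-1) = -3
y' = 19*(-1) - 3*0 = -19

(-3, -19)


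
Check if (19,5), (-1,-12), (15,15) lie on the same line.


19*(-12-15) - 1*(15-5) + 15*(5+ 12)
= -513 - 10 + 255 = -268

No, not collinear (determinant = -268)


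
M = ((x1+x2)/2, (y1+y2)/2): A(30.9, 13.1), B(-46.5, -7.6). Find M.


Mx = (30.9 - 46.5)/2 = -15.6/2 = -7.8000
My = (13.1 - 7.6)/2 = 5.5/2 = 2.7500

(-7.8000, 2.7500)


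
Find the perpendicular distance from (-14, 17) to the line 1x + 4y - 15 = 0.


|1*(-14) + 4*17 - 15| = |39| = 39
sqrt(1 + 16) = sqrt(17) = 4.1231
d = 39/sqrt(17) = 9.4589

9.4589


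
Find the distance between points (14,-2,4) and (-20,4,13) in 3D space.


dx=-34, dy=6, dz=9
d = sqrt(1156+36+81) = sqrt(1273) = 35.6791

35.6791


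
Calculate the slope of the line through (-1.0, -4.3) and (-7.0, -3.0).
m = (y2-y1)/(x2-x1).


dy = -3.0 + 4.3 = 1.3
dx = -7.0 + 1.0 = -6.0
m = 1.3/(-6.0) = -0.2167

m = -0.2167


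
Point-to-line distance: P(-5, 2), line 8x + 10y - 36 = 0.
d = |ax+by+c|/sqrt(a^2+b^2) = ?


|8*(-5) + 10*2 - 36| = |-56| = 56
sqrt(64 + 100) = sqrt(164) = 12.8062
d = 56/sqrt(164) = 4.3729

4.3729


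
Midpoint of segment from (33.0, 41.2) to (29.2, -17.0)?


Mx = (33.0 + 29.2)/2 = 62.2/2 = 31.1000
My = (41.2 - 17.0)/2 = 24.2/2 = 12.1000

(31.1000, 12.1000)


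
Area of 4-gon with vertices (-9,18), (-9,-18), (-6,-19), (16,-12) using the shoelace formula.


sum(xi*y_{i+1}) = -9*(-18) - 9*(-19) - 6*(-12) + 16*18 = 693
sum(yi*x_{i+1}) = 18*(-9) - 18*(-6) - 19*16 - 12*(-9) = -250
Area = |693 + 250|/2 = 943/2 = 471.5000

471.5000 sq units


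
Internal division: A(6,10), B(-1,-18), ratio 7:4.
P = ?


Px = (7*(-1) + 4*6)/11 = 17/11 = 1.5455
Py = (7*(-18) + 4*10)/11 = -86/11 = -7.8182

P = (1.5455, -7.8182)


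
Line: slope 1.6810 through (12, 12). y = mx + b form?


y - 12 = 1.6810(x - 12)
y = 1.6810x + 12 - 1.6810*12
y = 1.6810x - 8.1720

y = 1.6810x - 8.1720


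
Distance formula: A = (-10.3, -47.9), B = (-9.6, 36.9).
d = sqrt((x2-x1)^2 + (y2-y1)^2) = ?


dx = -9.6 + 10.3 = 0.7
dy = 36.9 + 47.9 = 84.8
d = sqrt(0.49 + 7191.04) = sqrt(7191.53) = 84.8029

84.8029


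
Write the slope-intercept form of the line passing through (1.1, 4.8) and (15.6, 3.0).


m = (-1.8)/(14.5) = -0.1241
b = y1 - m*x1 = 4.8 - (-1.8*1.1)/(14.5) = 4.8 + 0.1366 = 4.9366

y = -0.1241x + 4.9366


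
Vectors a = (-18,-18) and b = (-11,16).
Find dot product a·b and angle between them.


a·b = -18*(-11) - 18*16 = 198 - 288 = -90
|a| = sqrt(324+324) = 25.4558
|b| = sqrt(121+256) = 19.4165
cos(theta) = -90/(sqrt(648)*sqrt(377)) = -90/sqrt(244296) = -0.182089
theta = arccos(-90/sqrt(244296)) = 100.4915 degrees

a·b = -90, theta = 100.4915 deg


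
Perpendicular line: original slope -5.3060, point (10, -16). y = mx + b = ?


Perpendicular slope = -1/m1 = -1/(-5.3060) = 0.1885
b2 = y0 - m2*x0 = -16 + 10/(-5.3060) = -16 - 1.8847 = -17.8847

y = 0.1885x - 17.8847


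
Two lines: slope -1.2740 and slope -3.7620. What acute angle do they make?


m1-m2 = 2.488
1+m1*m2 = 5.792788
tan(theta) = |2.488/5.792788| = 0.429500
theta = arctan(|2.488/5.792788|) = 23.2435 degrees (acute angle)

23.2435 degrees


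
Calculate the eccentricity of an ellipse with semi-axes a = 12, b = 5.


c = sqrt(144-25) = sqrt(119) = 10.9087
e = c/a = sqrt(119)/12 = 0.9091

e = 0.9091


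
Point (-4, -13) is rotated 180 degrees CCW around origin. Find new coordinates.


cos(180) = -1, sin(180) = 0
x' = -4*(-1) + 13*0 = 4
y' = -4*0 - 13*(-1) = 13

(4, 13)


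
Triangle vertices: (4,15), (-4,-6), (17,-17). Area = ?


4*(-6+ 17) = 44
-4*(-17-15) = 128
17*(15+ 6) = 357
sum = 529
Area = |529|/2 = 264.5000

264.5000 sq units


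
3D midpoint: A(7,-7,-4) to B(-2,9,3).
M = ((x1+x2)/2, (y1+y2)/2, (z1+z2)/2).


Mx = (7- 2)/2 = 2.5000
My = (-7+9)/2 = 1.0000
Mz = (-4+3)/2 = -0.5000

M = (2.5000, 1.0000, -0.5000)


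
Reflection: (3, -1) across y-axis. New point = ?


Reflection rule for y-axis: (-x, y)
(3, -1) -> (-3, -1)

(-3, -1)


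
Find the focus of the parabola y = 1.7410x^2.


a = 1.7410
4a = 6.9640
focus = (0, 1/6.9640) = (0, 0.1436)

Focus = (0, 0.1436)


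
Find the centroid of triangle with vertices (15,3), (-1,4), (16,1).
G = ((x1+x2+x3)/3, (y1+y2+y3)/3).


Gx = (15- 1+16)/3 = 30/3 = 10.0000
Gy = (3+4+1)/3 = 8/3 = 2.6667

G = (10.0000, 2.6667)


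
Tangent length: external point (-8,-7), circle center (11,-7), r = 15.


d = sqrt((-8-11)^2 + (-7+ 7)^2) = sqrt(361+0) = 19.0000
L = sqrt(361.0000 - 225) = sqrt(136.0000) = 11.6619

11.6619


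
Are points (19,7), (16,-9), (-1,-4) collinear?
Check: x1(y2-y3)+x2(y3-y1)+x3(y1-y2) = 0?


19*(-9+ 4) + 16*(-4-7) - 1*(7+ 9)
= -95 - 176 - 16 = -287

No, not collinear (determinant = -287)


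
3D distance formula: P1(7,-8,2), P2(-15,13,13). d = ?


dx=-22, dy=21, dz=11
d = sqrt(484+441+121) = sqrt(1046) = 32.3419

32.3419


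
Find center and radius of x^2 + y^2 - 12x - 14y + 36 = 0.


h = -D/2 = 12/2 = 6
k = -E/2 = 14/2 = 7
r^2 = h^2 + k^2 - F = 36 + 49 - 36 = 49
r = 7

Center (6, 7), radius = 7


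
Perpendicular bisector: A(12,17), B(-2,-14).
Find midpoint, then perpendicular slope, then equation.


Midpoint = (5, 1.5)
Slope of AB = dy/dx = -31/(-14) = 2.2143
Perp slope = -dx/dy = -14/31 = -0.4516
b = My - (perp slope)*Mx = 1.5 + (-14*5)/(-31) = 1.5 + 2.2581 = 3.7581

y = -0.4516x + 3.7581


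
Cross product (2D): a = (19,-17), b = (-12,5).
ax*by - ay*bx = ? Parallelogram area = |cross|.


cross = 19*5 + 17*(-12) = 95 - 204 = -109
Parallelogram area = |-109| = 109

cross = -109, parallelogram area = 109


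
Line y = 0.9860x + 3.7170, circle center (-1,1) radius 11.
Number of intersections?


Substitute y = 0.9860x + 3.7170: (x+ 1)^2 + (0.9860x+3.7170-1)^2 = 121
Expand to Ax^2 + Bx + C = 0, where b-k = 2.717
A = 1+m^2 = 1.972196
B = 2(m(b-k) - h) = 2(0.9860*2.717 + 1) = 7.357924
C = h^2 + (b-k)^2 - r^2 = 1 + 7.382089 - 121 = -112.617911
disc = B^2-4AC = 54.1390 + 888.4184 = 942.5574
disc > 0

2 intersection points


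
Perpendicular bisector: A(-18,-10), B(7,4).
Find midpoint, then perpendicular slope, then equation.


Midpoint = (-5.5, -3)
Slope of AB = dy/dx = 14/25 = 0.5600
Perp slope = -dx/dy = -25/14 = -1.7857
b = My - (perp slope)*Mx = -3 + (25*(-5.5))/14 = -3 - 9.8214 = -12.8214

y = -1.7857x - 12.8214


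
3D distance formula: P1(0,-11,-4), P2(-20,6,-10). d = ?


dx=-20, dy=17, dz=-6
d = sqrt(400+289+36) = sqrt(725) = 26.9258

26.9258


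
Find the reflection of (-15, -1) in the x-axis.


Reflection rule for x-axis: (x, -y)
(-15, -1) -> (-15, 1)

(-15, 1)


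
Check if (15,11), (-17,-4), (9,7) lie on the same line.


15*(-4-7) - 17*(7-11) + 9*(11+ 4)
= -165 + 68 + 135 = 38

No, not collinear (determinant = 38)


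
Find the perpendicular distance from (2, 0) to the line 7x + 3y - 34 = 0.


|7*2 + 3*0 - 34| = |-20| = 20
sqrt(49 + 9) = sqrt(58) = 7.6158
d = 20/sqrt(58) = 2.6261

2.6261


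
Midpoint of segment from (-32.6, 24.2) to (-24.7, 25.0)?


Mx = (-32.6 - 24.7)/2 = -57.3/2 = -28.6500
My = (24.2 + 25.0)/2 = 49.2/2 = 24.6000

(-28.6500, 24.6000)


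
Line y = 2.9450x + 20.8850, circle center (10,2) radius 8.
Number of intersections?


Substitute y = 2.9450x + 20.8850: (x-10)^2 + (2.9450x+20.8850-2)^2 = 64
Expand to Ax^2 + Bx + C = 0, where b-k = 18.885
A = 1+m^2 = 9.673025
B = 2(m(b-k) - h) = 2(2.9450*18.885 - 10) = 91.23265
C = h^2 + (b-k)^2 - r^2 = 100 + 356.643225 - 64 = 392.643225
disc = B^2-4AC = 8323.3964 - 15192.1909 = -6868.7945
disc < 0

0 intersection points


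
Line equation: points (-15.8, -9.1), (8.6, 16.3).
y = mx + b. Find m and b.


m = (25.4)/(24.4) = 1.0410
b = y1 - m*x1 = -9.1 - (25.4*(-15.8))/(24.4) = -9.1 + 16.4475 = 7.3475

y = 1.0410x + 7.3475


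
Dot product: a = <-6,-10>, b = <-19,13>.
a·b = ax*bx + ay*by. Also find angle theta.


a·b = -6*(-19) - 10*13 = 114 - 130 = -16
|a| = sqrt(36+100) = 11.6619
|b| = sqrt(361+169) = 23.0217
cos(theta) = -16/(sqrt(136)*sqrt(530)) = -16/sqrt(72080) = -0.059595
theta = arccos(-16/sqrt(72080)) = 93.4166 degrees

a·b = -16, theta = 93.4166 deg


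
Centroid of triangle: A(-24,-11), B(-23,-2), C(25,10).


Gx = (-24- 23+25)/3 = -22/3 = -7.3333
Gy = (-11- 2+10)/3 = -3/3 = -1.0000

G = (-7.3333, -1.0000)


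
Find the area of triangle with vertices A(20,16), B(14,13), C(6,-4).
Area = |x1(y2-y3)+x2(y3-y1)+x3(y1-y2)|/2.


20*(13+ 4) = 340
14*(-4-16) = -280
6*(16-13) = 18
sum = 78
Area = |78|/2 = 39.0000

39.0000 sq units


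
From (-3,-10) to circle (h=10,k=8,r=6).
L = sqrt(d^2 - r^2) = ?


d = sqrt((-3-10)^2 + (-10-8)^2) = sqrt(169+324) = 22.2036
L = sqrt(493.0000 - 36) = sqrt(457.0000) = 21.3776

21.3776


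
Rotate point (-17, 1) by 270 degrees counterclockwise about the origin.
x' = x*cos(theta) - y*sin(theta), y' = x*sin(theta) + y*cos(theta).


cos(270) = 0, sin(270) = -1
x' = -17*0 - 1*(-1) = 1
y' = -17*(-1) + 1*0 = 17

(1, 17)


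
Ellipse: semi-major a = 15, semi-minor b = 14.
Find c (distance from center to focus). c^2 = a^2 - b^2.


c^2 = 15^2 - 14^2 = 225 - 196 = 29
c = sqrt(29) = 5.3852

c = 5.3852


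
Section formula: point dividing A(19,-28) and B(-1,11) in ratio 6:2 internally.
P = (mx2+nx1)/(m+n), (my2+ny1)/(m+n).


Px = (6*(-1) + 2*19)/8 = 32/8 = 4.0000
Py = (6*11 + 2*(-28))/8 = 10/8 = 1.2500

P = (4.0000, 1.2500)


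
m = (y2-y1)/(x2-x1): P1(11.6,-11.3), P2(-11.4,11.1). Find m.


dy = 11.1 + 11.3 = 22.4
dx = -11.4 - 11.6 = -23.0
m = 22.4/(-23.0) = -0.9739

m = -0.9739


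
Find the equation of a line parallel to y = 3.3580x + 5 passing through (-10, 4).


Parallel lines have equal slopes.
m2 = 3.3580
b2 = 4 - 3.3580*(-10) = 37.5800

y = 3.3580x + 37.5800


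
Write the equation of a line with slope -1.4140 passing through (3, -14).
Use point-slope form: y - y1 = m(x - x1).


y + 14 = -1.4140(x - 3)
y = -1.4140x - 14 + 1.4140*3
y = -1.4140x - 9.7580

y = -1.4140x - 9.7580


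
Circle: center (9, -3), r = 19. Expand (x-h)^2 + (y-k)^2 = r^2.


(x-9)^2 + (y+ 3)^2 = 19^2
D = -2h = -18, E = -2k = 6
F = h^2+k^2-r^2 = 81+9-361 = -271

x^2 + y^2 - 18x + 6y - 271 = 0


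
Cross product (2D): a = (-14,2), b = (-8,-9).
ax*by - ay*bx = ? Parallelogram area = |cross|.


cross = -14*(-9) - 2*(-8) = 126 + 16 = 142
Parallelogram area = |142| = 142

cross = 142, parallelogram area = 142


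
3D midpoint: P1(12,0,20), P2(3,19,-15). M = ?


Mx = (12+3)/2 = 7.5000
My = (0+19)/2 = 9.5000
Mz = (20- 15)/2 = 2.5000

M = (7.5000, 9.5000, 2.5000)


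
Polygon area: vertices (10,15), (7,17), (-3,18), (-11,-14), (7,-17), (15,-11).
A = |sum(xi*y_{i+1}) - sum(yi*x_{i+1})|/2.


sum(xi*y_{i+1}) = 10*17 + 7*18 - 3*(-14) - 11*(-17) + 7*(-11) + 15*15 = 673
sum(yi*x_{i+1}) = 15*7 + 17*(-3) + 18*(-11) - 14*7 - 17*15 - 11*10 = -607
Area = |673 + 607|/2 = 1280/2 = 640.0000

640.0000 sq units


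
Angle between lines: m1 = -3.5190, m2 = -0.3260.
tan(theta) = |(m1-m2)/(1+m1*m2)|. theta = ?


m1-m2 = -3.193
1+m1*m2 = 2.147194
tan(theta) = |-3.193/2.147194| = 1.487057
theta = arctan(|-3.193/2.147194|) = 56.0804 degrees (acute angle)

56.0804 degrees


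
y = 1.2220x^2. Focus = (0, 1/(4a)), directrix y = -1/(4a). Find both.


a = 1.2220
1/(4a) = 0.2046
Focus = (0, 0.2046)
Directrix: y = -0.2046

Focus = (0, 0.2046), Directrix: y = -0.2046


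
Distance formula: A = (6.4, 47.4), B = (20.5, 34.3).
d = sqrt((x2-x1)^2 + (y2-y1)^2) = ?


dx = 20.5 - 6.4 = 14.1
dy = 34.3 - 47.4 = -13.1
d = sqrt(198.81 + 171.61) = sqrt(370.42) = 19.2463

19.2463


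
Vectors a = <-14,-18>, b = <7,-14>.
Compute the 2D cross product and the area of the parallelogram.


cross = -14*(-14) + 18*7 = 196 + 126 = 322
Parallelogram area = |322| = 322

cross = 322, parallelogram area = 322


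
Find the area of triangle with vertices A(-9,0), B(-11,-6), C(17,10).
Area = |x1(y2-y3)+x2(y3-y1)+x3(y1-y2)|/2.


-9*(-6-10) = 144
-11*(10-0) = -110
17*(0+ 6) = 102
sum = 136
Area = |136|/2 = 68.0000

68.0000 sq units


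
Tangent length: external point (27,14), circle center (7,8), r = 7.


d = sqrt((27-7)^2 + (14-8)^2) = sqrt(400+36) = 20.8806
L = sqrt(436.0000 - 49) = sqrt(387.0000) = 19.6723

19.6723


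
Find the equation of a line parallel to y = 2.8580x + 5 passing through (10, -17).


Parallel lines have equal slopes.
m2 = 2.8580
b2 = -17 - 2.8580*10 = -45.5800

y = 2.8580x - 45.5800


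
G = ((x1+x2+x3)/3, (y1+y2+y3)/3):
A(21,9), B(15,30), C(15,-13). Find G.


Gx = (21+15+15)/3 = 51/3 = 17.0000
Gy = (9+30- 13)/3 = 26/3 = 8.6667

G = (17.0000, 8.6667)


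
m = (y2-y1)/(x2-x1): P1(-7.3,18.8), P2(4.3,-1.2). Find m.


dy = -1.2 - 18.8 = -20.0
dx = 4.3 + 7.3 = 11.6
m = -20.0/11.6 = -1.7241

m = -1.7241


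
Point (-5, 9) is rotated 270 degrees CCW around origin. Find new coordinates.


cos(270) = 0, sin(270) = -1
x' = -5*0 - 9*(-1) = 9
y' = -5*(-1) + 9*0 = 5

(9, 5)


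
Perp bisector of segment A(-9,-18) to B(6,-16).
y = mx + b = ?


Midpoint = (-1.5, -17)
Slope of AB = dy/dx = 2/15 = 0.1333
Perp slope = -dx/dy = -15/2 = -7.5000
b = My - (perp slope)*Mx = -17 + (15*(-1.5))/2 = -17 - 11.2500 = -28.2500

y = -7.5000x - 28.2500


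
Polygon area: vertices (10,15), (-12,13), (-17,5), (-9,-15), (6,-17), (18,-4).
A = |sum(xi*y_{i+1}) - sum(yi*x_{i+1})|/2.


sum(xi*y_{i+1}) = 10*13 - 12*5 - 17*(-15) - 9*(-17) + 6*(-4) + 18*15 = 724
sum(yi*x_{i+1}) = 15*(-12) + 13*(-17) + 5*(-9) - 15*6 - 17*18 - 4*10 = -882
Area = |724 + 882|/2 = 1606/2 = 803.0000

803.0000 sq units


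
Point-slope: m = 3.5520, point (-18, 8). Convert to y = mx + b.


y - 8 = 3.5520(x + 18)
y = 3.5520x + 8 - 3.5520*(-18)
y = 3.5520x + 71.9360

y = 3.5520x + 71.9360


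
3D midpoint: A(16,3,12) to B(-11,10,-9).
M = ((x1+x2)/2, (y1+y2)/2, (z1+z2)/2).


Mx = (16- 11)/2 = 2.5000
My = (3+10)/2 = 6.5000
Mz = (12- 9)/2 = 1.5000

M = (2.5000, 6.5000, 1.5000)


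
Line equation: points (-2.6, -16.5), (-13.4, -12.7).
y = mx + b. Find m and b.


m = (3.8)/(-10.8) = -0.3519
b = y1 - m*x1 = -16.5 - (3.8*(-2.6))/(-10.8) = -16.5 - 0.9148 = -17.4148

y = -0.3519x - 17.4148


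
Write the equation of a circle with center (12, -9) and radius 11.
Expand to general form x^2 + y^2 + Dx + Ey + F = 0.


(x-12)^2 + (y+ 9)^2 = 11^2
D = -2h = -24, E = -2k = 18
F = h^2+k^2-r^2 = 144+81-121 = 104

x^2 + y^2 - 24x + 18y + 104 = 0


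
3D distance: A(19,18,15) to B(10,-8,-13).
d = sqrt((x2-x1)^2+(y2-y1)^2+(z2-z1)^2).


dx=-9, dy=-26, dz=-28
d = sqrt(81+676+784) = sqrt(1541) = 39.2556

39.2556


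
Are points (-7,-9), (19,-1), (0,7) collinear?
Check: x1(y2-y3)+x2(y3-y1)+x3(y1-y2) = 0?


-7*(-1-7) + 19*(7+ 9) + 0*(-9+ 1)
= 56 + 304 + 0 = 360

No, not collinear (determinant = 360)


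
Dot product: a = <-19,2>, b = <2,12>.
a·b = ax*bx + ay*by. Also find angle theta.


a·b = -19*2 + 2*12 = -38 + 24 = -14
|a| = sqrt(361+4) = 19.1050
|b| = sqrt(4+144) = 12.1655
cos(theta) = -14/(sqrt(365)*sqrt(148)) = -14/sqrt(54020) = -0.060235
theta = arccos(-14/sqrt(54020)) = 93.4533 degrees

a·b = -14, theta = 93.4533 deg


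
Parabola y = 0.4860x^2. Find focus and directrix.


a = 0.4860
1/(4a) = 0.5144
Focus = (0, 0.5144)
Directrix: y = -0.5144

Focus = (0, 0.5144), Directrix: y = -0.5144


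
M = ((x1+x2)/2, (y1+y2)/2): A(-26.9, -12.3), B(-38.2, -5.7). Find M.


Mx = (-26.9 - 38.2)/2 = -65.1/2 = -32.5500
My = (-12.3 - 5.7)/2 = -18.0/2 = -9.0000

(-32.5500, -9.0000)


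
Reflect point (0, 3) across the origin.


Reflection rule for origin: (-x, -y)
(0, 3) -> (0, -3)

(0, -3)


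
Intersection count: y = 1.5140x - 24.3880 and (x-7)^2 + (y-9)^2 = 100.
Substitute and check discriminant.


Substitute y = 1.5140x - 24.3880: (x-7)^2 + (1.5140x- 24.3880-9)^2 = 100
Expand to Ax^2 + Bx + C = 0, where b-k = -33.388
A = 1+m^2 = 3.292196
B = 2(m(b-k) - h) = 2(1.5140*(-33.388) - 7) = -115.098864
C = h^2 + (b-k)^2 - r^2 = 49 + 1114.758544 - 100 = 1063.758544
disc = B^2-4AC = 13247.7485 - 14008.4065 = -760.6580
disc < 0

0 intersection points


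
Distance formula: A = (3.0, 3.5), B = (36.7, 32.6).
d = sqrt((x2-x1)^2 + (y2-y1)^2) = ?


dx = 36.7 - 3.0 = 33.7
dy = 32.6 - 3.5 = 29.1
d = sqrt(1135.69 + 846.81) = sqrt(1982.5) = 44.5253

44.5253


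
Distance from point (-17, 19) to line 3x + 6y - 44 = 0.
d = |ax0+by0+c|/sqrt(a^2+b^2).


|3*(-17) + 6*19 - 44| = |19| = 19
sqrt(9 + 36) = sqrt(45) = 6.7082
d = 19/sqrt(45) = 2.8324

2.8324


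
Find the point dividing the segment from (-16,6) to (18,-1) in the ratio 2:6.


Px = (2*18 + 6*(-16))/8 = -60/8 = -7.5000
Py = (2*(-1) + 6*6)/8 = 34/8 = 4.2500

P = (-7.5000, 4.2500)


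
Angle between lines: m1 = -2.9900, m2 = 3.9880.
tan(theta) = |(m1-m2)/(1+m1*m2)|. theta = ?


m1-m2 = -6.978
1+m1*m2 = -10.92412
tan(theta) = |-6.978/(-10.92412)| = 0.638770
theta = arctan(|-6.978/(-10.92412)|) = 32.5692 degrees (acute angle)

32.5692 degrees


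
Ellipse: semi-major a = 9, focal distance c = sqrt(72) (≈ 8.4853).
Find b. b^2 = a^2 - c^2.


b^2 = 9^2 - (sqrt(72))^2 = 81 - 72 = 9
b = sqrt(9) = 3

b = 3


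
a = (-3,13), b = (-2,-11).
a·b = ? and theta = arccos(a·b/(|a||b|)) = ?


a·b = -3*(-2) + 13*(-11) = 6 - 143 = -137
|a| = sqrt(9+169) = 13.3417
|b| = sqrt(4+121) = 11.1803
cos(theta) = -137/(sqrt(178)*sqrt(125)) = -137/sqrt(22250) = -0.918450
theta = arccos(-137/sqrt(22250)) = 156.7005 degrees

a·b = -137, theta = 156.7005 deg


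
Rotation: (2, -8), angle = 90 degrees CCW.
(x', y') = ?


cos(90) = 0, sin(90) = 1
x' = 2*0 + 8*1 = 8
y' = 2*1 - 8*0 = 2

(8, 2)


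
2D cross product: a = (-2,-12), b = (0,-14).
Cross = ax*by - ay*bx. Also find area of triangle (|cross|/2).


cross = -2*(-14) + 12*0 = 28 - 0 = 28
Triangle area = |28|/2 = 28/2 = 14.0000

cross = 28, triangle area = 14.0000


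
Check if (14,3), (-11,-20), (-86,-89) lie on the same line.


14*(-20+ 89) - 11*(-89-3) - 86*(3+ 20)
= 966 + 1012 - 1978 = 0

Yes, collinear (determinant = 0)


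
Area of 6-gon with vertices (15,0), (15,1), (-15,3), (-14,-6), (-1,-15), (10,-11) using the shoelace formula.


sum(xi*y_{i+1}) = 15*1 + 15*3 - 15*(-6) - 14*(-15) - 1*(-11) + 10*0 = 371
sum(yi*x_{i+1}) = 0*15 + 1*(-15) + 3*(-14) - 6*(-1) - 15*10 - 11*15 = -366
Area = |371 + 366|/2 = 737/2 = 368.5000

368.5000 sq units


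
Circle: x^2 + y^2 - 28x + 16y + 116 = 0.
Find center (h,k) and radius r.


h = -D/2 = 28/2 = 14
k = -E/2 = -16/2 = -8
r^2 = h^2 + k^2 - F = 196 + 64 - 116 = 144
r = 12

Center (14, -8), radius = 12


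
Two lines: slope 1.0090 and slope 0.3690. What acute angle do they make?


m1-m2 = 0.64
1+m1*m2 = 1.372321
tan(theta) = |0.64/1.372321| = 0.466363
theta = arctan(|0.64/1.372321|) = 25.0026 degrees (acute angle)

25.0026 degrees


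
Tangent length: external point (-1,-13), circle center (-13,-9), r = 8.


d = sqrt((-1+ 13)^2 + (-13+ 9)^2) = sqrt(144+16) = 12.6491
L = sqrt(160.0000 - 64) = sqrt(96.0000) = 9.7980

9.7980


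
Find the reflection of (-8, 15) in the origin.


Reflection rule for origin: (-x, -y)
(-8, 15) -> (8, -15)

(8, -15)


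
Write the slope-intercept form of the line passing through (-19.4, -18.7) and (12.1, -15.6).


m = (3.1)/(31.5) = 0.0984
b = y1 - m*x1 = -18.7 - (3.1*(-19.4))/(31.5) = -18.7 + 1.9092 = -16.7908

y = 0.0984x - 16.7908


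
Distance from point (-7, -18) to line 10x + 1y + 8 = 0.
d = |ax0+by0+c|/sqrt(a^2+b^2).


|10*(-7) + 1*(-18) + 8| = |-80| = 80
sqrt(100 + 1) = sqrt(101) = 10.0499
d = 80/sqrt(101) = 7.9603

7.9603


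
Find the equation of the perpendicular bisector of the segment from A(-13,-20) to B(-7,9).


Midpoint = (-10, -5.5)
Slope of AB = dy/dx = 29/6 = 4.8333
Perp slope = -dx/dy = -6/29 = -0.2069
b = My - (perp slope)*Mx = -5.5 + (6*(-10))/29 = -5.5 - 2.0690 = -7.5690

y = -0.2069x - 7.5690


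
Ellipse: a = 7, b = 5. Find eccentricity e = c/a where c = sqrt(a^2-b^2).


c = sqrt(49-25) = sqrt(24) = 4.8990
e = c/a = sqrt(24)/7 = 0.6999

e = 0.6999


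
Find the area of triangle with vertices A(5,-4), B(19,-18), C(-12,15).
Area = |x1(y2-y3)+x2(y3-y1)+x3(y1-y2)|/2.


5*(-18-15) = -165
19*(15+ 4) = 361
-12*(-4+ 18) = -168
sum = 28
Area = |28|/2 = 14.0000

14.0000 sq units


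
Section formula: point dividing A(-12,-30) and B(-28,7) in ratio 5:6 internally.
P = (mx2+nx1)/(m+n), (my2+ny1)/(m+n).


Px = (5*(-28) + 6*(-12))/11 = -212/11 = -19.2727
Py = (5*7 + 6*(-30))/11 = -145/11 = -13.1818

P = (-19.2727, -13.1818)


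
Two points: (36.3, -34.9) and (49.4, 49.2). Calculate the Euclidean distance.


dx = 49.4 - 36.3 = 13.1
dy = 49.2 + 34.9 = 84.1
d = sqrt(171.61 + 7072.81) = sqrt(7244.42) = 85.1142

85.1142


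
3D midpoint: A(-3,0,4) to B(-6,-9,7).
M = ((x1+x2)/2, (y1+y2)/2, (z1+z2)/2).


Mx = (-3- 6)/2 = -4.5000
My = (0- 9)/2 = -4.5000
Mz = (4+7)/2 = 5.5000

M = (-4.5000, -4.5000, 5.5000)


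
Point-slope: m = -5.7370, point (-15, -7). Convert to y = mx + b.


y + 7 = -5.7370(x + 15)
y = -5.7370x - 7 + 5.7370*(-15)
y = -5.7370x - 93.0550

y = -5.7370x - 93.0550


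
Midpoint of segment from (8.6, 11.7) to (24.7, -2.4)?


Mx = (8.6 + 24.7)/2 = 33.3/2 = 16.6500
My = (11.7 - 2.4)/2 = 9.3/2 = 4.6500

(16.6500, 4.6500)


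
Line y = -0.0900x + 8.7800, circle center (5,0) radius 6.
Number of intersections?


Substitute y = -0.0900x + 8.7800: (x-5)^2 + (-0.0900x+8.7800-0)^2 = 36
Expand to Ax^2 + Bx + C = 0, where b-k = 8.78
A = 1+m^2 = 1.0081
B = 2(m(b-k) - h) = 2(-0.0900*8.78 - 5) = -11.5804
C = h^2 + (b-k)^2 - r^2 = 25 + 77.0884 - 36 = 66.0884
disc = B^2-4AC = 134.1057 - 266.4949 = -132.3892
disc < 0

0 intersection points


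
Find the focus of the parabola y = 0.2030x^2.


a = 0.2030
4a = 0.8120
focus = (0, 1/0.8120) = (0, 1.2315)

Focus = (0, 1.2315)


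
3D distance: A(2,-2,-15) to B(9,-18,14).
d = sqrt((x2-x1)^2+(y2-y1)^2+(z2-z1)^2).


dx=7, dy=-16, dz=29
d = sqrt(49+256+841) = sqrt(1146) = 33.8526

33.8526


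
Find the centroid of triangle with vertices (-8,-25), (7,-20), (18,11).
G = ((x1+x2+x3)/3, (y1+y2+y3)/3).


Gx = (-8+7+18)/3 = 17/3 = 5.6667
Gy = (-25- 20+11)/3 = -34/3 = -11.3333

G = (5.6667, -11.3333)


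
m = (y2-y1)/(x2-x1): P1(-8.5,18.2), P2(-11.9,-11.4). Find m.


dy = -11.4 - 18.2 = -29.6
dx = -11.9 + 8.5 = -3.4
m = -29.6/(-3.4) = 8.7059

m = 8.7059


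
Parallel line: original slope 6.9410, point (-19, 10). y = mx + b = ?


Parallel lines have equal slopes.
m2 = 6.9410
b2 = 10 - 6.9410*(-19) = 141.8790

y = 6.9410x + 141.8790


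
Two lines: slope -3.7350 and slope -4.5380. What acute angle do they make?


m1-m2 = 0.803
1+m1*m2 = 17.94943
tan(theta) = |0.803/17.94943| = 0.044737
theta = arctan(|0.803/17.94943|) = 2.5615 degrees (acute angle)

2.5615 degrees


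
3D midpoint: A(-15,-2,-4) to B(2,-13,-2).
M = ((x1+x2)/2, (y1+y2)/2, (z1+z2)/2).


Mx = (-15+2)/2 = -6.5000
My = (-2- 13)/2 = -7.5000
Mz = (-4- 2)/2 = -3.0000

M = (-6.5000, -7.5000, -3.0000)


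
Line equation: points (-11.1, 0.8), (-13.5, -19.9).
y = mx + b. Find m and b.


m = (-20.7)/(-2.4) = 8.6250
b = y1 - m*x1 = 0.8 - (-20.7*(-11.1))/(-2.4) = 0.8 + 95.7375 = 96.5375

y = 8.6250x + 96.5375


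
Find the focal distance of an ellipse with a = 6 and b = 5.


c^2 = 6^2 - 5^2 = 36 - 25 = 11
c = sqrt(11) = 3.3166

c = 3.3166


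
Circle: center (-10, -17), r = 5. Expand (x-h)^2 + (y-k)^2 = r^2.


(x+ 10)^2 + (y+ 17)^2 = 5^2
D = -2h = 20, E = -2k = 34
F = h^2+k^2-r^2 = 100+289-25 = 364

x^2 + y^2 + 20x + 34y + 364 = 0


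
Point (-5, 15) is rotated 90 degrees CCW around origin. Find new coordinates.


cos(90) = 0, sin(90) = 1
x' = -5*0 - 15*1 = -15
y' = -5*1 + 15*0 = -5

(-15, -5)


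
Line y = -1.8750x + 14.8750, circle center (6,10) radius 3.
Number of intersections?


Substitute y = -1.8750x + 14.8750: (x-6)^2 + (-1.8750x+14.8750-10)^2 = 9
Expand to Ax^2 + Bx + C = 0, where b-k = 4.875
A = 1+m^2 = 4.515625
B = 2(m(b-k) - h) = 2(-1.8750*4.875 - 6) = -30.28125
C = h^2 + (b-k)^2 - r^2 = 36 + 23.765625 - 9 = 50.765625
disc = B^2-4AC = 916.9541 - 916.9541 = 0
disc = 0

1 intersection point (tangent)


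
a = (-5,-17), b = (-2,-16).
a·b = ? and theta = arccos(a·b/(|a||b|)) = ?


a·b = -5*(-2) - 17*(-16) = 10 + 272 = 282
|a| = sqrt(25+289) = 17.7200
|b| = sqrt(4+256) = 16.1245
cos(theta) = 282/(sqrt(314)*sqrt(260)) = 282/sqrt(81640) = 0.986956
theta = arccos(282/sqrt(81640)) = 9.2645 degrees

a·b = 282, theta = 9.2645 deg


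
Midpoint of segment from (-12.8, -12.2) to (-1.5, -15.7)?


Mx = (-12.8 - 1.5)/2 = -14.3/2 = -7.1500
My = (-12.2 - 15.7)/2 = -27.9/2 = -13.9500

(-7.1500, -13.9500)


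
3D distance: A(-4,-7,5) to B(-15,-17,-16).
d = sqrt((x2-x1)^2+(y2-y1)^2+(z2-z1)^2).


dx=-11, dy=-10, dz=-21
d = sqrt(121+100+441) = sqrt(662) = 25.7294

25.7294


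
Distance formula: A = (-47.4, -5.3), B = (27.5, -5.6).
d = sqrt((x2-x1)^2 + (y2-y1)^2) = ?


dx = 27.5 + 47.4 = 74.9
dy = -5.6 + 5.3 = -0.3
d = sqrt(5610.01 + 0.09) = sqrt(5610.1) = 74.9006

74.9006


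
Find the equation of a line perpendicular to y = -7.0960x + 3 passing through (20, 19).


Perpendicular slope = -1/m1 = -1/(-7.0960) = 0.1409
b2 = y0 - m2*x0 = 19 + 20/(-7.0960) = 19 - 2.8185 = 16.1815

y = 0.1409x + 16.1815


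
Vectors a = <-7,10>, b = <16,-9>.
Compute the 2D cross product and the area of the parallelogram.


cross = -7*(-9) - 10*16 = 63 - 160 = -97
Parallelogram area = |-97| = 97

cross = -97, parallelogram area = 97


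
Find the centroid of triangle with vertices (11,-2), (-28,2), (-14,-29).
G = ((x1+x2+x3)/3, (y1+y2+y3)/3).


Gx = (11- 28- 14)/3 = -31/3 = -10.3333
Gy = (-2+2- 29)/3 = -29/3 = -9.6667

G = (-10.3333, -9.6667)


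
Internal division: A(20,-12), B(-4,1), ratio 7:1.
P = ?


Px = (7*(-4) + 1*20)/8 = -8/8 = -1.0000
Py = (7*1 + 1*(-12))/8 = -5/8 = -0.6250

P = (-1.0000, -0.6250)


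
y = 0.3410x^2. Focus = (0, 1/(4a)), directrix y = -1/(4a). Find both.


a = 0.3410
1/(4a) = 0.7331
Focus = (0, 0.7331)
Directrix: y = -0.7331

Focus = (0, 0.7331), Directrix: y = -0.7331


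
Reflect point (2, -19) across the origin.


Reflection rule for origin: (-x, -y)
(2, -19) -> (-2, 19)

(-2, 19)


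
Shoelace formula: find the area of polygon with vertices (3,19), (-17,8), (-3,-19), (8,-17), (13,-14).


sum(xi*y_{i+1}) = 3*8 - 17*(-19) - 3*(-17) + 8*(-14) + 13*19 = 533
sum(yi*x_{i+1}) = 19*(-17) + 8*(-3) - 19*8 - 17*13 - 14*3 = -762
Area = |533 + 762|/2 = 1295/2 = 647.5000

647.5000 sq units


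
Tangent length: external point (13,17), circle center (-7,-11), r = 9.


d = sqrt((13+ 7)^2 + (17+ 11)^2) = sqrt(400+784) = 34.4093
L = sqrt(1184.0000 - 81) = sqrt(1103.0000) = 33.2114

33.2114


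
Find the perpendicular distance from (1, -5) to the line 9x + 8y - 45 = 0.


|9*1 + 8*(-5) - 45| = |-76| = 76
sqrt(81 + 64) = sqrt(145) = 12.0416
d = 76/sqrt(145) = 6.3115

6.3115


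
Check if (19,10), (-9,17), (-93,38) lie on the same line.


19*(17-38) - 9*(38-10) - 93*(10-17)
= -399 - 252 + 651 = 0

Yes, collinear (determinant = 0)


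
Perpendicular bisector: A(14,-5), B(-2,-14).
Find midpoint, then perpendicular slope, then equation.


Midpoint = (6, -9.5)
Slope of AB = dy/dx = -9/(-16) = 0.5625
Perp slope = -dx/dy = -16/9 = -1.7778
b = My - (perp slope)*Mx = -9.5 + (-16*6)/(-9) = -9.5 + 10.6667 = 1.1667

y = -1.7778x + 1.1667


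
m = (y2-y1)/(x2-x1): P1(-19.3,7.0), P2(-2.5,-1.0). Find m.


dy = -1.0 - 7.0 = -8.0
dx = -2.5 + 19.3 = 16.8
m = -8.0/16.8 = -0.4762

m = -0.4762
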